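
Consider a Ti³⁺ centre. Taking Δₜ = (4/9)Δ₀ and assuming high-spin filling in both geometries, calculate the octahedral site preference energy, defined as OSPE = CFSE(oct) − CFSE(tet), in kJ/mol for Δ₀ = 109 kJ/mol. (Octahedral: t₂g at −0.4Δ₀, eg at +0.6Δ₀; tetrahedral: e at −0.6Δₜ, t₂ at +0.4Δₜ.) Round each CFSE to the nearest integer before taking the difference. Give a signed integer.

Group 4 minus oxidation state +3 gives a d¹ configuration for Ti³⁺.
Octahedral (high-spin): t2g^1 e_g^0, CFSE = 1(−0.4) + 0(+0.6) = -0.4Δ₀ = -0.4 × 109 = -44 kJ/mol.
Tetrahedral: e^1 t2^0, CFSE = 1(−0.6) + 0(+0.4) = -0.6Δₜ = -0.6 × (4/9) × 109 = -29 kJ/mol.
OSPE = CFSE(oct) − CFSE(tet) = -44 − (-29) = -15 kJ/mol.

-15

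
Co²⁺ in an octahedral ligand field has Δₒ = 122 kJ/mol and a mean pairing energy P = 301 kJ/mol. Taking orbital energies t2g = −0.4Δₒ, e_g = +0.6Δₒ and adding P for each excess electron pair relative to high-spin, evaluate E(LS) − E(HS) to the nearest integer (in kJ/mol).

179

Co is in group 9, so Co²⁺ is d⁷ (9 − 2 = 7).
High-spin d⁷ fills as t2g^5 e_g^2 with CFSE 5(−0.4) + 2(+0.6) = -0.8Δₒ = -98 kJ/mol.
For low-spin the configuration is t2g^6 e_g^1: orbital energy -1.8 × 122 = -220 kJ/mol, and 1 additional pair relative to high-spin adds 301 kJ/mol, giving 81 kJ/mol.
The difference is 81 − (-98) = 179 kJ/mol, so high-spin lies lower.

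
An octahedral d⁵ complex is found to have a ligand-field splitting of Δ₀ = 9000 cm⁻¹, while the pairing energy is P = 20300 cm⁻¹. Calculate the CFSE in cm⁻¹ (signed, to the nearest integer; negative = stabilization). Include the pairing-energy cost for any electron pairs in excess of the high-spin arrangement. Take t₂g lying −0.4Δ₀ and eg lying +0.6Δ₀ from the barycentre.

With Δ₀ < P the complex is high-spin.
Filling d⁵ accordingly: t₂g³ eg².
Orbital CFSE = 0.0Δ₀ = 0.0 × 9000 = 0 cm⁻¹.
High-spin has no excess pairs, so no pairing correction applies.

0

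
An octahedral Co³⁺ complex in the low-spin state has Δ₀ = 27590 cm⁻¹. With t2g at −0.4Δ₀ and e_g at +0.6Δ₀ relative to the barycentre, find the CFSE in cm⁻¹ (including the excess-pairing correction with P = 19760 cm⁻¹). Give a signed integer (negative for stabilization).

Co sits in group 9; removing 3 electrons leaves Co³⁺ with 9 − 3 = 6 d electrons.
The d⁶ electrons fill as t2g^6 e_g^0.
Orbital CFSE = 6(-0.4) + 0(0.6) = -2.4Δ₀ = -2.4 × 27590 = -66216 cm⁻¹.
Relative to high-spin t2g^4 e_g^2 (1 paired), the low-spin configuration has 2 additional pairs, contributing +2 × 19760 = +39520 cm⁻¹.
Combining: -66216 + 39520 = -26696 cm⁻¹.

-26696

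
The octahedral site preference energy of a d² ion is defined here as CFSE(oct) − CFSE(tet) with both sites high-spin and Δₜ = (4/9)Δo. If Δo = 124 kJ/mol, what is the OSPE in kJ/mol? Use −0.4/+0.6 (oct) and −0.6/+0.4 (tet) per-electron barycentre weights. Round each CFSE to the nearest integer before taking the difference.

Octahedral high-spin t₂g² eg⁰: CFSE = -0.8 × 124 = -99 kJ/mol.
Tetrahedral e² t₂⁰ gives -1.2Δₜ = -1.2 × (4/9) × 124 = -66 kJ/mol.
Subtracting, OSPE = -99 − (-66) = -33 kJ/mol.

-33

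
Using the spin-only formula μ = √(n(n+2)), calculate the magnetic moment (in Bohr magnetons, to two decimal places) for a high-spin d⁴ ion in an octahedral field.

Configuration: t₂g³ eg¹ → 4 unpaired electrons.
μ(spin-only) = √[4(4+2)] = √24 ≈ 4.90 Bohr magnetons.

4.90 Bohr magnetons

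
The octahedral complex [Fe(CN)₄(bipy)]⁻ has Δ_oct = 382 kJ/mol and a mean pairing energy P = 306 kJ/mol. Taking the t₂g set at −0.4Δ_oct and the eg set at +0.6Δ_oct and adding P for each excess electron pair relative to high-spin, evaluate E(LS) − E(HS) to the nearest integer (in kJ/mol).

-152

Ligand charges: 4×(-1) from CN⁻ and 1×(+0) from bipy sum to -4; with overall charge -1, Fe is +3.
Fe³⁺: group 8, so d-count = 8 − 3 = 5.
High-spin: t₂g³ eg², CFSE = 0.0Δ_oct = 0 kJ/mol.
For low-spin the configuration is t₂g⁵ eg⁰: orbital energy -2.0 × 382 = -764 kJ/mol, and 2 additional pairs relative to high-spin add 612 kJ/mol, giving -152 kJ/mol.
Thus E(LS) − E(HS) = -152 kJ/mol.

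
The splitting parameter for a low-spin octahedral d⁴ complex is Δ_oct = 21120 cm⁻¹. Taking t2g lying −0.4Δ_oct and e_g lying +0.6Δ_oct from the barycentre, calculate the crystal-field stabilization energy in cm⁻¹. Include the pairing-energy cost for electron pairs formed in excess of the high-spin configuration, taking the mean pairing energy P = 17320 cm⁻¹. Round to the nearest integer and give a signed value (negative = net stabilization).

The d⁴ electrons fill as t2g^4 e_g^0.
CFSE(orbital) = 4×(-0.4Δ_oct) + 0×(0.6Δ_oct) = -1.6Δ_oct; with Δ_oct = 21120 cm⁻¹ that is -33792 cm⁻¹.
High-spin d⁴ would be t2g^3 e_g^1 with 0 pairs; low-spin has 1, so 1 excess pair costs +1P = +17320 cm⁻¹.
Combining: -33792 + 17320 = -16472 cm⁻¹.

-16472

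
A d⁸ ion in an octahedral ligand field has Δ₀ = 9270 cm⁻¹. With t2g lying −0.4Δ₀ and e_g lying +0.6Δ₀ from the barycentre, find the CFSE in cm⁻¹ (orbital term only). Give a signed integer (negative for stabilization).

For octahedral d⁸ the high- and low-spin configurations coincide.
The d⁸ electrons fill as t2g^6 e_g^2.
The orbital stabilization is -1.2Δ₀ = -1.2 × 9270 = -11124 cm⁻¹.

-11124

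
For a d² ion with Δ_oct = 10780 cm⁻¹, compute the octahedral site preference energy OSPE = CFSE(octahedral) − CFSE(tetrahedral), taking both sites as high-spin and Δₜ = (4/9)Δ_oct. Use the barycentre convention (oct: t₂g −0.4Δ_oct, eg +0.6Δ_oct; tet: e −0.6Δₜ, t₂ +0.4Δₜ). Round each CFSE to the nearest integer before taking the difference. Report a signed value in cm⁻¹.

Octahedral high-spin t2g^2 e_g^0: CFSE = -0.8 × 10780 = -8624 cm⁻¹.
Tetrahedral e^2 t2^0 gives -1.2Δₜ = -1.2 × (4/9) × 10780 = -5749 cm⁻¹.
OSPE = -8624 − (-5749) = -2875 cm⁻¹.

-2875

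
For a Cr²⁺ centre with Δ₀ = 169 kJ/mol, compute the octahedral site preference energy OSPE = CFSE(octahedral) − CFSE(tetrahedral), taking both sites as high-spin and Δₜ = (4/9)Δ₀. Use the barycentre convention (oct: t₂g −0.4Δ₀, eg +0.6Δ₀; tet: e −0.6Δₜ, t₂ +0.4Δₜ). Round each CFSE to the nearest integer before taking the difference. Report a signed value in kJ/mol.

Cr is in group 6, so Cr²⁺ is d⁴ (6 − 2 = 4).
Octahedral (high-spin): t₂g³ eg¹, CFSE = 3(−0.4) + 1(+0.6) = -0.6Δ₀ = -0.6 × 169 = -101 kJ/mol.
In a tetrahedral site the filling is e² t₂²: CFSE(tet) = -0.4Δₜ = -0.4 × (4/9)(169) = -30 kJ/mol.
Subtracting, OSPE = -101 − (-30) = -71 kJ/mol.

-71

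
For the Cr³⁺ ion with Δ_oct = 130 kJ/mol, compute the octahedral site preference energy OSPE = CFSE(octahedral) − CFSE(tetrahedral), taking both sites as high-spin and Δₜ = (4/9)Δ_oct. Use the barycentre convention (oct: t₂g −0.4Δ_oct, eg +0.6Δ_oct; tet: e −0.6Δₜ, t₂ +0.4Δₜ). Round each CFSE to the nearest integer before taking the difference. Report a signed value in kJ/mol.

Group 6 minus oxidation state +3 gives a d³ configuration for Cr³⁺.
Octahedral high-spin t2g^3 e_g^0: CFSE = -1.2 × 130 = -156 kJ/mol.
Tetrahedral e^2 t2^1 gives -0.8Δₜ = -0.8 × (4/9) × 130 = -46 kJ/mol.
OSPE = CFSE(oct) − CFSE(tet) = -156 − (-46) = -110 kJ/mol.

-110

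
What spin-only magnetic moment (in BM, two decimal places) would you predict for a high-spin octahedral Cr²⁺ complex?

4.90 BM

Group 6 minus oxidation state +2 gives a d⁴ configuration for Cr²⁺.
Configuration: t2g^3 e_g^1 → 4 unpaired electrons.
μ(spin-only) = √[4(4+2)] = √24 ≈ 4.90 BM.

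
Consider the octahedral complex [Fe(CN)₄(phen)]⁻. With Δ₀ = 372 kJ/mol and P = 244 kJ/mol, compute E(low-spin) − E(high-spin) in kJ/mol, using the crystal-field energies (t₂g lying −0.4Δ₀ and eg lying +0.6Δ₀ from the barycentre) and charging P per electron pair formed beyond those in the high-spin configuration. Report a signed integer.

-256

Ligand charges: 4×(-1) from CN⁻ and 1×(+0) from phen sum to -4; with overall charge -1, Fe is +3.
Fe³⁺: group 8, so d-count = 8 − 3 = 5.
High-spin d⁵ fills as t₂g³ eg² with CFSE 3(−0.4) + 2(+0.6) = 0.0Δ₀ = 0 kJ/mol.
Low-spin t₂g⁵ eg⁰ gives -2.0Δ₀ = -744 kJ/mol, but forming 2 extra pairs costs 2P = 488 kJ/mol, so E(LS) = -744 + 488 = -256 kJ/mol.
Thus E(LS) − E(HS) = -256 kJ/mol.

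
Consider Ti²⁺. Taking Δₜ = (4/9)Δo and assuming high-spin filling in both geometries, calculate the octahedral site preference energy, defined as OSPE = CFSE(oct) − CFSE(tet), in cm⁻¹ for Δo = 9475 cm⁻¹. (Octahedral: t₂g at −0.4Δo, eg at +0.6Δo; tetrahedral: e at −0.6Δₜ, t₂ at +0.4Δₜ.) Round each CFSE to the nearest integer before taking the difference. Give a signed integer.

-2527

Group 4 minus oxidation state +2 gives a d² configuration for Ti²⁺.
Octahedral (high-spin): t₂g² eg⁰, CFSE = 2(−0.4) + 0(+0.6) = -0.8Δo = -0.8 × 9475 = -7580 cm⁻¹.
Tetrahedral e² t₂⁰ gives -1.2Δₜ = -1.2 × (4/9) × 9475 = -5053 cm⁻¹.
Subtracting, OSPE = -7580 − (-5053) = -2527 cm⁻¹.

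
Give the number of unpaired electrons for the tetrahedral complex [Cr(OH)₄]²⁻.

4

Each OH⁻ contributes -1; 4 × (-1) = -4. With overall charge -2, Cr is in the +2 oxidation state.
Cr²⁺: group 6, so d-count = 6 − 2 = 4.
Tetrahedral fields are weak (Δₜ ≈ 4/9 Δₒ), so electrons fill high-spin.
Configuration: e² t₂², giving 4 unpaired electrons.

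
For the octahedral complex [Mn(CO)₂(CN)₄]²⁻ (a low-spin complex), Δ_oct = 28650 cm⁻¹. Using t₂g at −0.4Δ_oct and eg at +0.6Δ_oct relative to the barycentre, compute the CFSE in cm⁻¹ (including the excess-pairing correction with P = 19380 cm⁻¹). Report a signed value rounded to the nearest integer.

-18540

Ligand charges: 2×(+0) from CO and 4×(-1) from CN⁻ sum to -4; with overall charge -2, Mn is +2.
Mn²⁺: group 7, so d-count = 7 − 2 = 5.
Electron filling gives t₂g⁵ eg⁰.
CFSE(orbital) = 5×(-0.4Δ_oct) + 0×(0.6Δ_oct) = -2.0Δ_oct; with Δ_oct = 28650 cm⁻¹ that is -57300 cm⁻¹.
Pairing penalty: 2 pairs vs 0 in the high-spin reference → 2 extra × P = 38760 cm⁻¹.
Overall CFSE = -57300 + 38760 = -18540 cm⁻¹.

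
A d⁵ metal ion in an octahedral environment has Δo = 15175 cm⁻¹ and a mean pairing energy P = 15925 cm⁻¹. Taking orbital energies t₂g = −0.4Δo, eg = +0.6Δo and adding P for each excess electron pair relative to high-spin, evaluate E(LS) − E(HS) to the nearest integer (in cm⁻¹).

1500

High-spin d⁵ fills as t₂g³ eg² with CFSE 3(−0.4) + 2(+0.6) = 0.0Δo = 0 cm⁻¹.
Low-spin t₂g⁵ eg⁰ gives -2.0Δo = -30350 cm⁻¹, but forming 2 extra pairs costs 2P = 31850 cm⁻¹, so E(LS) = -30350 + 31850 = 1500 cm⁻¹.
Thus E(LS) − E(HS) = 1500 cm⁻¹.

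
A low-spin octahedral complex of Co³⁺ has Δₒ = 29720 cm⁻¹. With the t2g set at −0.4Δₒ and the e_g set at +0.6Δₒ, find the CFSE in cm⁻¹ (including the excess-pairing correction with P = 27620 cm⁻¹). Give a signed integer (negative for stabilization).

-16088

Co³⁺: group 9, so d-count = 9 − 3 = 6.
Configuration: t2g^6 e_g^0.
The orbital stabilization is -2.4Δₒ = -2.4 × 29720 = -71328 cm⁻¹.
Relative to high-spin t2g^4 e_g^2 (1 paired), the low-spin configuration has 2 additional pairs, contributing +2 × 27620 = +55240 cm⁻¹.
Net CFSE = -71328 + 55240 = -16088 cm⁻¹.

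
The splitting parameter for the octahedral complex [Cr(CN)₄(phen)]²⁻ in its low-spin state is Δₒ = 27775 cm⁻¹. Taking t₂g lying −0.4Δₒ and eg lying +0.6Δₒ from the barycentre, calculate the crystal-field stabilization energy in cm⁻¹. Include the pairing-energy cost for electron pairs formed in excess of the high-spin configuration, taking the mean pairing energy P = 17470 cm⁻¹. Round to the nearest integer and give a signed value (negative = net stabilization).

Ligand charges: 4×(-1) from CN⁻ and 1×(+0) from phen sum to -4; with overall charge -2, Cr is +2.
Cr is in group 6, so Cr²⁺ is d⁴ (6 − 2 = 4).
The d⁴ electrons fill as t₂g⁴ eg⁰.
CFSE(orbital) = 4×(-0.4Δₒ) + 0×(0.6Δₒ) = -1.6Δₒ; with Δₒ = 27775 cm⁻¹ that is -44440 cm⁻¹.
High-spin d⁴ would be t₂g³ eg¹ with 0 pairs; low-spin has 1, so 1 excess pair costs +1P = +17470 cm⁻¹.
Overall CFSE = -44440 + 17470 = -26970 cm⁻¹.

-26970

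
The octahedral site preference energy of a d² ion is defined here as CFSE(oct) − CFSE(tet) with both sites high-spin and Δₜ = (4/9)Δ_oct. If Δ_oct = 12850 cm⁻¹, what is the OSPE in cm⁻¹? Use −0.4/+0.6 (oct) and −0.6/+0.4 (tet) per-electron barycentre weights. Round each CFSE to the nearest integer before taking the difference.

Octahedral (high-spin): t2g^2 e_g^0, CFSE = 2(−0.4) + 0(+0.6) = -0.8Δ_oct = -0.8 × 12850 = -10280 cm⁻¹.
In a tetrahedral site the filling is e^2 t2^0: CFSE(tet) = -1.2Δₜ = -1.2 × (4/9)(12850) = -6853 cm⁻¹.
Subtracting, OSPE = -10280 − (-6853) = -3427 cm⁻¹.

-3427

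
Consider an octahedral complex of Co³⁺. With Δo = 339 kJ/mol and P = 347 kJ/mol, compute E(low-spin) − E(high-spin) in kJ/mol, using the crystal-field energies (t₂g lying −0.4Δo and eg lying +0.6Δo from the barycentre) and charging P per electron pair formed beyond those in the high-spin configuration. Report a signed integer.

Co is in group 9, so Co³⁺ is d⁶ (9 − 3 = 6).
High-spin d⁶ fills as t₂g⁴ eg² with CFSE 4(−0.4) + 2(+0.6) = -0.4Δo = -136 kJ/mol.
Low-spin: t₂g⁶ eg⁰, orbital CFSE = -2.4Δo = -814 kJ/mol; plus 2 excess pairs × P = +694 kJ/mol; total -120 kJ/mol.
The difference is -120 − (-136) = 16 kJ/mol, so high-spin lies lower.

16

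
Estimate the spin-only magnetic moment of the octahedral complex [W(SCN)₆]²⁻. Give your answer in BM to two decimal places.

2.83 BM

Each SCN⁻ contributes -1; 6 × (-1) = -6. With overall charge -2, W is in the +4 oxidation state.
W⁴⁺: group 6, so d-count = 6 − 4 = 2.
Configuration: t2g^2 e_g^0 → 2 unpaired electrons.
μ(spin-only) = √[2(2+2)] = √8 ≈ 2.83 BM.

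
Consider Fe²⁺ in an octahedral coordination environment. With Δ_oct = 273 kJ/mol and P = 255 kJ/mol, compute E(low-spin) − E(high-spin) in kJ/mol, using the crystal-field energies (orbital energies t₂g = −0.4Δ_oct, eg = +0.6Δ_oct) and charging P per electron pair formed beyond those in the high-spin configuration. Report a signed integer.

-36

Group 8 minus oxidation state +2 gives a d⁶ configuration for Fe²⁺.
High-spin: t₂g⁴ eg², CFSE = -0.4Δ_oct = -109 kJ/mol.
Low-spin: t₂g⁶ eg⁰, orbital CFSE = -2.4Δ_oct = -655 kJ/mol; plus 2 excess pairs × P = +510 kJ/mol; total -145 kJ/mol.
E(LS) − E(HS) = -145 − (-109) = -36 kJ/mol.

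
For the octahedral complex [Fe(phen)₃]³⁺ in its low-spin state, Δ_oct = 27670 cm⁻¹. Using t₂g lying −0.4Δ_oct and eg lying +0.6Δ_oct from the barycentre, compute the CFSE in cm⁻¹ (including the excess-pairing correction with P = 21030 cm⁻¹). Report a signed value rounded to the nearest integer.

phen is neutral, so the +3 overall charge sits on Fe: oxidation state +3.
Group 8 minus oxidation state +3 gives a d⁵ configuration for Fe³⁺.
Electron filling gives t₂g⁵ eg⁰.
The orbital stabilization is -2.0Δ_oct = -2.0 × 27670 = -55340 cm⁻¹.
Relative to high-spin t₂g³ eg² (0 paired), the low-spin configuration has 2 additional pairs, contributing +2 × 21030 = +42060 cm⁻¹.
Net CFSE = -55340 + 42060 = -13280 cm⁻¹.

-13280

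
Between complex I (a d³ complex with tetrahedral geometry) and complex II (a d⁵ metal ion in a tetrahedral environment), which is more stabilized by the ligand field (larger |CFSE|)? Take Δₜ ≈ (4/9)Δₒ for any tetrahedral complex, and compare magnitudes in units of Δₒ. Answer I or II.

I: With tetrahedral geometry the complex is necessarily high-spin; e^2 t2^1, CFSE = -0.8Δₜ ≈ -0.36Δₒ.
II: With tetrahedral geometry the complex is necessarily high-spin; e² t₂³, CFSE = 0.0Δₜ ≈ 0.00Δₒ.
So I has the larger |CFSE|.

I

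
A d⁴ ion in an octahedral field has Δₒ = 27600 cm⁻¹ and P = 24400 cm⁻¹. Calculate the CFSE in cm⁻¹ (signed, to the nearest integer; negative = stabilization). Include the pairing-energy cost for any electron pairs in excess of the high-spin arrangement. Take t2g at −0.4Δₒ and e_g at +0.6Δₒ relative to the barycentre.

Here Δₒ > P (27600 > 24400), so the low-spin state is favoured.
Filling d⁴ accordingly: t2g^4 e_g^0.
Orbital CFSE = -1.6Δₒ = -1.6 × 27600 = -44160 cm⁻¹.
Excess pairs vs high-spin: 1 − 0 = 1; pairing cost = +24400 cm⁻¹.
Net CFSE = -44160 + 24400 = -19760 cm⁻¹.

-19760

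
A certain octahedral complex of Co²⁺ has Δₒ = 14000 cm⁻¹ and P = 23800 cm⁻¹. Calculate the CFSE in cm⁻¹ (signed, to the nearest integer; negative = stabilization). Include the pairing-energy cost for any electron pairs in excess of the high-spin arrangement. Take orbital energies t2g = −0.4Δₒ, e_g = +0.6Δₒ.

-11200

Co sits in group 9; removing 2 electrons leaves Co²⁺ with 9 − 2 = 7 d electrons.
With Δₒ < P the complex is high-spin.
Configuration: t2g^5 e_g^2.
Orbital CFSE = -0.8Δₒ = -0.8 × 14000 = -11200 cm⁻¹.
High-spin has no excess pairs, so no pairing correction applies.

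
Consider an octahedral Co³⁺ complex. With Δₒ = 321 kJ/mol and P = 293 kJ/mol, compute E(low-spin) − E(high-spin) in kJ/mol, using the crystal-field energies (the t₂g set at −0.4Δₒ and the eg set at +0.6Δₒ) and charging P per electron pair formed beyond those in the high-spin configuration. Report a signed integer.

-56

Group 9 minus oxidation state +3 gives a d⁶ configuration for Co³⁺.
In the high-spin limit (t₂g⁴ eg²) the orbital term is -0.4Δₒ = -128 kJ/mol, with no excess pairing.
Low-spin t₂g⁶ eg⁰ gives -2.4Δₒ = -770 kJ/mol, but forming 2 extra pairs costs 2P = 586 kJ/mol, so E(LS) = -770 + 586 = -184 kJ/mol.
The difference is -184 − (-128) = -56 kJ/mol, so low-spin lies lower.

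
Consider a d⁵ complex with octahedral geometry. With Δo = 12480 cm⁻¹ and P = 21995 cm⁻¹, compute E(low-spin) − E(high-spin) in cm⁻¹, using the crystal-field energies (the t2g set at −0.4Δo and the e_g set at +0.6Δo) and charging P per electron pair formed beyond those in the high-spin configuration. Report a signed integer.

High-spin d⁵ fills as t2g^3 e_g^2 with CFSE 3(−0.4) + 2(+0.6) = 0.0Δo = 0 cm⁻¹.
For low-spin the configuration is t2g^5 e_g^0: orbital energy -2.0 × 12480 = -24960 cm⁻¹, and 2 additional pairs relative to high-spin add 43990 cm⁻¹, giving 19030 cm⁻¹.
The difference is 19030 − (0) = 19030 cm⁻¹, so high-spin lies lower.

19030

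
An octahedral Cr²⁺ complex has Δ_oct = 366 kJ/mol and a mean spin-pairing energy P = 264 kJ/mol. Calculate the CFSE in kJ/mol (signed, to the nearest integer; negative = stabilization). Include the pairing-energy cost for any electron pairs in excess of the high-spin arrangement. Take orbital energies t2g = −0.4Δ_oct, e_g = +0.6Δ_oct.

Cr²⁺: group 6, so d-count = 6 − 2 = 4.
Here Δ_oct > P (366 > 264), so the low-spin state is favoured.
Configuration: t2g^4 e_g^0.
Orbital CFSE = -1.6Δ_oct = -1.6 × 366 = -586 kJ/mol.
Excess pairs vs high-spin: 1 − 0 = 1; pairing cost = +264 kJ/mol.
Net CFSE = -586 + 264 = -322 kJ/mol.

-322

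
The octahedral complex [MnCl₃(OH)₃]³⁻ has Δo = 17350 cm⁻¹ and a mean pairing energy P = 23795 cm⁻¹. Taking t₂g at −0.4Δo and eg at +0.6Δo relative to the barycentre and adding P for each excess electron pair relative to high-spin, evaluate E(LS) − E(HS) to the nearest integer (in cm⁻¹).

6445

Ligand charges: 3×(-1) from Cl⁻ and 3×(-1) from OH⁻ sum to -6; with overall charge -3, Mn is +3.
Group 7 minus oxidation state +3 gives a d⁴ configuration for Mn³⁺.
High-spin: t₂g³ eg¹, CFSE = -0.6Δo = -10410 cm⁻¹.
Low-spin t₂g⁴ eg⁰ gives -1.6Δo = -27760 cm⁻¹, but forming 1 extra pair costs 1P = 23795 cm⁻¹, so E(LS) = -27760 + 23795 = -3965 cm⁻¹.
E(LS) − E(HS) = -3965 − (-10410) = 6445 cm⁻¹.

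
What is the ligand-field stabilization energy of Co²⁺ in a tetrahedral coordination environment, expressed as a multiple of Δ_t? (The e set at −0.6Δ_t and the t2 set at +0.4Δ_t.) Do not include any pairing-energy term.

-1.2 Δ_t

Group 9 minus oxidation state +2 gives a d⁷ configuration for Co²⁺.
With tetrahedral geometry the complex is necessarily high-spin.
Configuration: e^4 t2^3.
CFSE = 4(-0.6Δ_t) + 3(0.4Δ_t) = -2.4Δ_t + 1.2Δ_t = -1.2Δ_t.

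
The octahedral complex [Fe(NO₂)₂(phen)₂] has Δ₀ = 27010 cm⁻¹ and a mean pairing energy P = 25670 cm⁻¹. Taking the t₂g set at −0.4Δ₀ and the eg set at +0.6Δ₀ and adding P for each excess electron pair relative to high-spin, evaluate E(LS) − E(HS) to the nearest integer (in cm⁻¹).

Ligand charges: 2×(-1) from NO₂⁻ and 2×(+0) from phen sum to -2; with overall charge +0, Fe is +2.
Fe²⁺: group 8, so d-count = 8 − 2 = 6.
High-spin: t₂g⁴ eg², CFSE = -0.4Δ₀ = -10804 cm⁻¹.
For low-spin the configuration is t₂g⁶ eg⁰: orbital energy -2.4 × 27010 = -64824 cm⁻¹, and 2 additional pairs relative to high-spin add 51340 cm⁻¹, giving -13484 cm⁻¹.
Thus E(LS) − E(HS) = -2680 cm⁻¹.

-2680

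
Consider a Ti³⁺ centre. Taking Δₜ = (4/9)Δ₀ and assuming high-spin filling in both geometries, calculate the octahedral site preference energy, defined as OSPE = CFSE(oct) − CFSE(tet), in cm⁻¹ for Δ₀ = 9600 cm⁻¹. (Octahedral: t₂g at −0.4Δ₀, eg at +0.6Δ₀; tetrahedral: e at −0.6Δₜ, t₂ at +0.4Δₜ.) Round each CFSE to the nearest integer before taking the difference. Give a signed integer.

-1280

Ti³⁺: group 4, so d-count = 4 − 3 = 1.
Octahedral (high-spin): t₂g¹ eg⁰, CFSE = 1(−0.4) + 0(+0.6) = -0.4Δ₀ = -0.4 × 9600 = -3840 cm⁻¹.
Tetrahedral: e¹ t₂⁰, CFSE = 1(−0.6) + 0(+0.4) = -0.6Δₜ = -0.6 × (4/9) × 9600 = -2560 cm⁻¹.
Subtracting, OSPE = -3840 − (-2560) = -1280 cm⁻¹.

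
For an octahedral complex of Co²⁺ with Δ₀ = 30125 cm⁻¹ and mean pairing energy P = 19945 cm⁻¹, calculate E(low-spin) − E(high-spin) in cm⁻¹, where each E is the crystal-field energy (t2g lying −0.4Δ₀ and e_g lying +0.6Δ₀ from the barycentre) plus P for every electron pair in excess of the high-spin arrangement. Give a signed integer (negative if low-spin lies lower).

Co sits in group 9; removing 2 electrons leaves Co²⁺ with 9 − 2 = 7 d electrons.
High-spin d⁷ fills as t2g^5 e_g^2 with CFSE 5(−0.4) + 2(+0.6) = -0.8Δ₀ = -24100 cm⁻¹.
For low-spin the configuration is t2g^6 e_g^1: orbital energy -1.8 × 30125 = -54225 cm⁻¹, and 1 additional pair relative to high-spin adds 19945 cm⁻¹, giving -34280 cm⁻¹.
The difference is -34280 − (-24100) = -10180 cm⁻¹, so low-spin lies lower.

-10180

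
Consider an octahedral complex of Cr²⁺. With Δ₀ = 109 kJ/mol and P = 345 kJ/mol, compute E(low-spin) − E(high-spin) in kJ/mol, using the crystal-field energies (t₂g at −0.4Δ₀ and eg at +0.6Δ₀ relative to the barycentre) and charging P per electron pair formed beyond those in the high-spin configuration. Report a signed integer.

236

Cr sits in group 6; removing 2 electrons leaves Cr²⁺ with 6 − 2 = 4 d electrons.
In the high-spin limit (t₂g³ eg¹) the orbital term is -0.6Δ₀ = -65 kJ/mol, with no excess pairing.
For low-spin the configuration is t₂g⁴ eg⁰: orbital energy -1.6 × 109 = -174 kJ/mol, and 1 additional pair relative to high-spin adds 345 kJ/mol, giving 171 kJ/mol.
Thus E(LS) − E(HS) = 236 kJ/mol.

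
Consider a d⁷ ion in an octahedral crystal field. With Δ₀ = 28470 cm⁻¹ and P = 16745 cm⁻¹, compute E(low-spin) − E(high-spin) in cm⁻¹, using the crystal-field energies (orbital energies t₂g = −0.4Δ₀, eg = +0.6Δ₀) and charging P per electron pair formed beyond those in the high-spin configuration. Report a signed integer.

In the high-spin limit (t₂g⁵ eg²) the orbital term is -0.8Δ₀ = -22776 cm⁻¹, with no excess pairing.
Low-spin t₂g⁶ eg¹ gives -1.8Δ₀ = -51246 cm⁻¹, but forming 1 extra pair costs 1P = 16745 cm⁻¹, so E(LS) = -51246 + 16745 = -34501 cm⁻¹.
Thus E(LS) − E(HS) = -11725 cm⁻¹.

-11725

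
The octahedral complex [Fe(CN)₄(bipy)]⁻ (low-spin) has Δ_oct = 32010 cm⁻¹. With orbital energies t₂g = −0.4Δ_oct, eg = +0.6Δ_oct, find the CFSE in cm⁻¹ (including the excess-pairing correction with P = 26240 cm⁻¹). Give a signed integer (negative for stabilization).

-11540

Ligand charges: 4×(-1) from CN⁻ and 1×(+0) from bipy sum to -4; with overall charge -1, Fe is +3.
Fe sits in group 8; removing 3 electrons leaves Fe³⁺ with 8 − 3 = 5 d electrons.
Electron filling gives t₂g⁵ eg⁰.
Orbital CFSE = 5(-0.4) + 0(0.6) = -2.0Δ_oct = -2.0 × 32010 = -64020 cm⁻¹.
Relative to high-spin t₂g³ eg² (0 paired), the low-spin configuration has 2 additional pairs, contributing +2 × 26240 = +52480 cm⁻¹.
Net CFSE = -64020 + 52480 = -11540 cm⁻¹.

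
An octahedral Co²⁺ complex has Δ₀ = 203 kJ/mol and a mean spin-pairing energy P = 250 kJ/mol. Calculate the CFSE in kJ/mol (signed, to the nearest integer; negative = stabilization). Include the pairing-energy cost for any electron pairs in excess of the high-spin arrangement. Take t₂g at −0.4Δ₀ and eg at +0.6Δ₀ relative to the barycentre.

Co is in group 9, so Co²⁺ is d⁷ (9 − 2 = 7).
With Δ₀ < P the complex is high-spin.
That gives t₂g⁵ eg².
Orbital CFSE = -0.8Δ₀ = -0.8 × 203 = -162 kJ/mol.
High-spin has no excess pairs, so no pairing correction applies.

-162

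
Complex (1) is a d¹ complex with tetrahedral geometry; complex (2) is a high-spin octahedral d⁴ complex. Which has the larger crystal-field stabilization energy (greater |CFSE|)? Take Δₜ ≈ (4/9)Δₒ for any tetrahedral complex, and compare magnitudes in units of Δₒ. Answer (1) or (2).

(2)

(1): Tetrahedral fields are weak (Δₜ ≈ 4/9 Δₒ), so electrons fill high-spin; e¹ t₂⁰, CFSE = -0.6Δₜ ≈ -0.27Δₒ.
(2): t2g^3 e_g^1, CFSE = -0.6Δₒ.
So (2) has the larger |CFSE|.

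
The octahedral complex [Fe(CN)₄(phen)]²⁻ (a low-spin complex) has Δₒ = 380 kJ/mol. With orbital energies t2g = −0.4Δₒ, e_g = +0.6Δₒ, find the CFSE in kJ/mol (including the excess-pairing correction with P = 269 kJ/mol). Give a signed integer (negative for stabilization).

Ligand charges: 4×(-1) from CN⁻ and 1×(+0) from phen sum to -4; with overall charge -2, Fe is +2.
Group 8 minus oxidation state +2 gives a d⁶ configuration for Fe²⁺.
Electron filling gives t2g^6 e_g^0.
Orbital CFSE = 6(-0.4) + 0(0.6) = -2.4Δₒ = -2.4 × 380 = -912 kJ/mol.
Pairing penalty: 3 pairs vs 1 in the high-spin reference → 2 extra × P = 538 kJ/mol.
Combining: -912 + 538 = -374 kJ/mol.

-374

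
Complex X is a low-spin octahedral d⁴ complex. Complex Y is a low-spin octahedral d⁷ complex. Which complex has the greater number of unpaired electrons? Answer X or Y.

X

X: t₂g⁴ eg⁰ → 2 unpaired.
Y: t₂g⁶ eg¹ → 1 unpaired.
So X has more unpaired electrons.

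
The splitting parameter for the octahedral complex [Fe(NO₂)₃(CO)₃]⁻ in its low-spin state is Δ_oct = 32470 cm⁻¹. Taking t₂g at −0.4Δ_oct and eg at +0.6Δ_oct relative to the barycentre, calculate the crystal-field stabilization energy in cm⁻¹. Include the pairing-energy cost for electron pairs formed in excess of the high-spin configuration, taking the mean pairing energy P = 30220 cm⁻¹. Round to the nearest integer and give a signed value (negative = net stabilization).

Ligand charges: 3×(-1) from NO₂⁻ and 3×(+0) from CO sum to -3; with overall charge -1, Fe is +2.
Group 8 minus oxidation state +2 gives a d⁶ configuration for Fe²⁺.
Configuration: t₂g⁶ eg⁰.
CFSE(orbital) = 6×(-0.4Δ_oct) + 0×(0.6Δ_oct) = -2.4Δ_oct; with Δ_oct = 32470 cm⁻¹ that is -77928 cm⁻¹.
Relative to high-spin t₂g⁴ eg² (1 paired), the low-spin configuration has 2 additional pairs, contributing +2 × 30220 = +60440 cm⁻¹.
Net CFSE = -77928 + 60440 = -17488 cm⁻¹.

-17488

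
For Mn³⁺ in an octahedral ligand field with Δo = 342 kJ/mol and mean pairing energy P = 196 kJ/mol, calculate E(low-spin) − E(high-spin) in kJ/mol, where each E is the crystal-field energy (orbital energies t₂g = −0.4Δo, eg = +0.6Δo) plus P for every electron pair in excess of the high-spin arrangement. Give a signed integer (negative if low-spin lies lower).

Mn is in group 7, so Mn³⁺ is d⁴ (7 − 3 = 4).
High-spin: t₂g³ eg¹, CFSE = -0.6Δo = -205 kJ/mol.
Low-spin t₂g⁴ eg⁰ gives -1.6Δo = -547 kJ/mol, but forming 1 extra pair costs 1P = 196 kJ/mol, so E(LS) = -547 + 196 = -351 kJ/mol.
E(LS) − E(HS) = -351 − (-205) = -146 kJ/mol.

-146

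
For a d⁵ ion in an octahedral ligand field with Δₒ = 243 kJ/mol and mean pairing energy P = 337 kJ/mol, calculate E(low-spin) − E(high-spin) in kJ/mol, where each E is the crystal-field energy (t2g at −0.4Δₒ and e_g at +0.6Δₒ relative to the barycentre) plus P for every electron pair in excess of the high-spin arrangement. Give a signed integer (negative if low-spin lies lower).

188

High-spin d⁵ fills as t2g^3 e_g^2 with CFSE 3(−0.4) + 2(+0.6) = 0.0Δₒ = 0 kJ/mol.
For low-spin the configuration is t2g^5 e_g^0: orbital energy -2.0 × 243 = -486 kJ/mol, and 2 additional pairs relative to high-spin add 674 kJ/mol, giving 188 kJ/mol.
E(LS) − E(HS) = 188 − (0) = 188 kJ/mol.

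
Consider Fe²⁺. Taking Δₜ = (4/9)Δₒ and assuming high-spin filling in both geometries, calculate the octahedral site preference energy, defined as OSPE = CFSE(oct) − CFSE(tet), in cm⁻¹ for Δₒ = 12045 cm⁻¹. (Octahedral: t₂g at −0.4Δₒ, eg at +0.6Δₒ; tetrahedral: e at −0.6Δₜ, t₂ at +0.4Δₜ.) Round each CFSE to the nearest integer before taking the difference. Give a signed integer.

Fe sits in group 8; removing 2 electrons leaves Fe²⁺ with 8 − 2 = 6 d electrons.
Octahedral high-spin t₂g⁴ eg²: CFSE = -0.4 × 12045 = -4818 cm⁻¹.
In a tetrahedral site the filling is e³ t₂³: CFSE(tet) = -0.6Δₜ = -0.6 × (4/9)(12045) = -3212 cm⁻¹.
Subtracting, OSPE = -4818 − (-3212) = -1606 cm⁻¹.

-1606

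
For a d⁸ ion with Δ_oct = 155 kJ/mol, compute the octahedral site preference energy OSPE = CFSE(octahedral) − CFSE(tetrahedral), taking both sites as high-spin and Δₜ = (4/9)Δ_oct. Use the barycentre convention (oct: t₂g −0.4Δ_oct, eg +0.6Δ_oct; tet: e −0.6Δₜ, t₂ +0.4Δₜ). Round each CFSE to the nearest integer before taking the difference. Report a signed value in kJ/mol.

-131

In an octahedral site d⁸ (HS) is t₂g⁶ eg², giving CFSE(oct) = -1.2Δ_oct = -186 kJ/mol.
Tetrahedral e⁴ t₂⁴ gives -0.8Δₜ = -0.8 × (4/9) × 155 = -55 kJ/mol.
OSPE = -186 − (-55) = -131 kJ/mol.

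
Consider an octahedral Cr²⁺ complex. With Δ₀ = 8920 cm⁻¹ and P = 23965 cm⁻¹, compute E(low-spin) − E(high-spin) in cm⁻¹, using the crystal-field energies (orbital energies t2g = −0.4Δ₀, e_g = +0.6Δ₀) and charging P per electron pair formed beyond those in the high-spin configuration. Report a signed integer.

Cr is in group 6, so Cr²⁺ is d⁴ (6 − 2 = 4).
In the high-spin limit (t2g^3 e_g^1) the orbital term is -0.6Δ₀ = -5352 cm⁻¹, with no excess pairing.
Low-spin: t2g^4 e_g^0, orbital CFSE = -1.6Δ₀ = -14272 cm⁻¹; plus 1 excess pair × P = +23965 cm⁻¹; total 9693 cm⁻¹.
The difference is 9693 − (-5352) = 15045 cm⁻¹, so high-spin lies lower.

15045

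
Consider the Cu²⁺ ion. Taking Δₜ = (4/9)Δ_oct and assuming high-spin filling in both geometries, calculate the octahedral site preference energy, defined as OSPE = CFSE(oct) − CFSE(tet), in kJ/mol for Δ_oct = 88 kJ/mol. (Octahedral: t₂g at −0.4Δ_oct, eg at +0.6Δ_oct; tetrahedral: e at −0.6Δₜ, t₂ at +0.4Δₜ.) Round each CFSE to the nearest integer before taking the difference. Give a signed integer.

-37

Cu sits in group 11; removing 2 electrons leaves Cu²⁺ with 11 − 2 = 9 d electrons.
Octahedral high-spin t₂g⁶ eg³: CFSE = -0.6 × 88 = -53 kJ/mol.
Tetrahedral: e⁴ t₂⁵, CFSE = 4(−0.6) + 5(+0.4) = -0.4Δₜ = -0.4 × (4/9) × 88 = -16 kJ/mol.
OSPE = -53 − (-16) = -37 kJ/mol.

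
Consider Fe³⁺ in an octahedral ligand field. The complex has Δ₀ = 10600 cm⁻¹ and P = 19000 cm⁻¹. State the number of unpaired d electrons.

5

Fe sits in group 8; removing 3 electrons leaves Fe³⁺ with 8 − 3 = 5 d electrons.
With Δ₀ < P the complex is high-spin.
Configuration: t₂g³ eg².
Unpaired electrons: 5.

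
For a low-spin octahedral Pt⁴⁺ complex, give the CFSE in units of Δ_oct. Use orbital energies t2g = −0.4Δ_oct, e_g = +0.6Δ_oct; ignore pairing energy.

-2.4 Δ_oct

Pt is in group 10, so Pt⁴⁺ is d⁶ (10 − 4 = 6).
Configuration: t2g^6 e_g^0.
CFSE = 6(-0.4Δ_oct) + 0(0.6Δ_oct) = -2.4Δ_oct + 0.0Δ_oct = -2.4Δ_oct.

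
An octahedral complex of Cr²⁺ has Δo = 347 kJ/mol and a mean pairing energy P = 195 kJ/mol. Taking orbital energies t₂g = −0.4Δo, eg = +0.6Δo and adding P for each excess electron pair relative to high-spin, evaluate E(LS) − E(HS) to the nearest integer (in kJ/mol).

-152

Cr is in group 6, so Cr²⁺ is d⁴ (6 − 2 = 4).
High-spin: t₂g³ eg¹, CFSE = -0.6Δo = -208 kJ/mol.
Low-spin t₂g⁴ eg⁰ gives -1.6Δo = -555 kJ/mol, but forming 1 extra pair costs 1P = 195 kJ/mol, so E(LS) = -555 + 195 = -360 kJ/mol.
Thus E(LS) − E(HS) = -152 kJ/mol.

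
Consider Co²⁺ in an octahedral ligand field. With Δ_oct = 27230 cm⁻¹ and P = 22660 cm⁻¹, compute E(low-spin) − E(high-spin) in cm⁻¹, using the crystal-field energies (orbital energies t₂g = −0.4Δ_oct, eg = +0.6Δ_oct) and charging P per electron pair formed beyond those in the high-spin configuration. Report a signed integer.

Co sits in group 9; removing 2 electrons leaves Co²⁺ with 9 − 2 = 7 d electrons.
High-spin d⁷ fills as t₂g⁵ eg² with CFSE 5(−0.4) + 2(+0.6) = -0.8Δ_oct = -21784 cm⁻¹.
For low-spin the configuration is t₂g⁶ eg¹: orbital energy -1.8 × 27230 = -49014 cm⁻¹, and 1 additional pair relative to high-spin adds 22660 cm⁻¹, giving -26354 cm⁻¹.
Thus E(LS) − E(HS) = -4570 cm⁻¹.

-4570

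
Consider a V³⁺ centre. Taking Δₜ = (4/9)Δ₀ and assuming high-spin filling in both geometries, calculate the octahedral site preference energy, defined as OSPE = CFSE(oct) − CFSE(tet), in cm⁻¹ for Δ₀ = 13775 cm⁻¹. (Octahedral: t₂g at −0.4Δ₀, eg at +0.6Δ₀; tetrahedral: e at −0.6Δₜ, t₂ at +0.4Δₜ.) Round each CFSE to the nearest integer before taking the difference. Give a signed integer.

V³⁺: group 5, so d-count = 5 − 3 = 2.
Octahedral high-spin t₂g² eg⁰: CFSE = -0.8 × 13775 = -11020 cm⁻¹.
Tetrahedral e² t₂⁰ gives -1.2Δₜ = -1.2 × (4/9) × 13775 = -7347 cm⁻¹.
Subtracting, OSPE = -11020 − (-7347) = -3673 cm⁻¹.

-3673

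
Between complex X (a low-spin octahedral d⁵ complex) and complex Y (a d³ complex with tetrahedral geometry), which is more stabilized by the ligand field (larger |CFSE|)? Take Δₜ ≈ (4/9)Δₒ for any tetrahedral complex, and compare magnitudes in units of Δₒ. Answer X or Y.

X

X: t2g^5 e_g^0, CFSE = -2.0Δₒ.
Y: With tetrahedral geometry the complex is necessarily high-spin; e² t₂¹, CFSE = -0.8Δₜ ≈ -0.36Δₒ.
So X has the larger |CFSE|.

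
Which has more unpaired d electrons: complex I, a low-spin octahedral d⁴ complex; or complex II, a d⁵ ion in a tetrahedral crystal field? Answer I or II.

II

I: t2g^4 e_g^0 → 2 unpaired.
II: Tetrahedral splitting is small, so the complex is high-spin; e² t₂³ → 5 unpaired.
So II has more unpaired electrons.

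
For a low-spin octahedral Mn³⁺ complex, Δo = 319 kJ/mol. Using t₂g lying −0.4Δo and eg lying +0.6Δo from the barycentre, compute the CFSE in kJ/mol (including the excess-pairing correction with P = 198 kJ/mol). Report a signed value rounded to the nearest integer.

-312

Mn is in group 7, so Mn³⁺ is d⁴ (7 − 3 = 4).
Configuration: t₂g⁴ eg⁰.
CFSE(orbital) = 4×(-0.4Δo) + 0×(0.6Δo) = -1.6Δo; with Δo = 319 kJ/mol that is -510 kJ/mol.
Relative to high-spin t₂g³ eg¹ (0 paired), the low-spin configuration has 1 additional pair, contributing +1 × 198 = +198 kJ/mol.
Overall CFSE = -510 + 198 = -312 kJ/mol.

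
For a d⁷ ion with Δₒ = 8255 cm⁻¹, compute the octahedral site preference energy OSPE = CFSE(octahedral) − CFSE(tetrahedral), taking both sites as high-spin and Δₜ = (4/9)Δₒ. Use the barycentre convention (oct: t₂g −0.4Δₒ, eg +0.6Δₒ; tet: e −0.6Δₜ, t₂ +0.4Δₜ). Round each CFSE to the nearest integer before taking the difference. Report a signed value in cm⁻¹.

Octahedral (high-spin): t₂g⁵ eg², CFSE = 5(−0.4) + 2(+0.6) = -0.8Δₒ = -0.8 × 8255 = -6604 cm⁻¹.
Tetrahedral e⁴ t₂³ gives -1.2Δₜ = -1.2 × (4/9) × 8255 = -4403 cm⁻¹.
OSPE = CFSE(oct) − CFSE(tet) = -6604 − (-4403) = -2201 cm⁻¹.

-2201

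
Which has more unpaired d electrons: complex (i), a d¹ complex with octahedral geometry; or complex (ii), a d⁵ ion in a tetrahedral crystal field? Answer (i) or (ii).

(i): t₂g¹ eg⁰ → 1 unpaired.
(ii): With tetrahedral geometry the complex is necessarily high-spin; e^2 t2^3 → 5 unpaired.
So (ii) has more unpaired electrons.

(ii)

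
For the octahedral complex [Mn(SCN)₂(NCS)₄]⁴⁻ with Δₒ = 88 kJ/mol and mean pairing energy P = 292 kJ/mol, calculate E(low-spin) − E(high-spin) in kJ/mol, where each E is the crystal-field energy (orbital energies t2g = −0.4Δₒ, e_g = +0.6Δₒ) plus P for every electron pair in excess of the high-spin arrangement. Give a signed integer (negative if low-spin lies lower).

408

Ligand charges: 2×(-1) from SCN⁻ and 4×(-1) from NCS⁻ sum to -6; with overall charge -4, Mn is +2.
Mn²⁺: group 7, so d-count = 7 − 2 = 5.
High-spin: t2g^3 e_g^2, CFSE = 0.0Δₒ = 0 kJ/mol.
Low-spin: t2g^5 e_g^0, orbital CFSE = -2.0Δₒ = -176 kJ/mol; plus 2 excess pairs × P = +584 kJ/mol; total 408 kJ/mol.
E(LS) − E(HS) = 408 − (0) = 408 kJ/mol.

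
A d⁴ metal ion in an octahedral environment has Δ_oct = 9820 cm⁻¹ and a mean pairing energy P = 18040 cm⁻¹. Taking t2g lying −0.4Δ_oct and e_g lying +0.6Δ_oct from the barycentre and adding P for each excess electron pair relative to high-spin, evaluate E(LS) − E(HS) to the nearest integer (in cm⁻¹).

High-spin d⁴ fills as t2g^3 e_g^1 with CFSE 3(−0.4) + 1(+0.6) = -0.6Δ_oct = -5892 cm⁻¹.
Low-spin: t2g^4 e_g^0, orbital CFSE = -1.6Δ_oct = -15712 cm⁻¹; plus 1 excess pair × P = +18040 cm⁻¹; total 2328 cm⁻¹.
Thus E(LS) − E(HS) = 8220 cm⁻¹.

8220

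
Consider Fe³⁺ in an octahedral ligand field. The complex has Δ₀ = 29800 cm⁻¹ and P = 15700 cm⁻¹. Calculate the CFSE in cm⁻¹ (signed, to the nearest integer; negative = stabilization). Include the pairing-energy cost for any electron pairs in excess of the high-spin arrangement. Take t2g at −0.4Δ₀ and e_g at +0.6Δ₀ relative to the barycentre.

-28200

Group 8 minus oxidation state +3 gives a d⁵ configuration for Fe³⁺.
With Δ₀ > P the complex is low-spin.
Filling d⁵ accordingly: t2g^5 e_g^0.
Orbital CFSE = -2.0Δ₀ = -2.0 × 29800 = -59600 cm⁻¹.
Excess pairs vs high-spin: 2 − 0 = 2; pairing cost = +31400 cm⁻¹.
Net CFSE = -59600 + 31400 = -28200 cm⁻¹.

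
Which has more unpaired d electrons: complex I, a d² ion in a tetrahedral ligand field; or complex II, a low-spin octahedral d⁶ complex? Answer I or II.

I

I: Tetrahedral fields are weak (Δₜ ≈ 4/9 Δₒ), so electrons fill high-spin; e^2 t2^0 → 2 unpaired.
II: t2g^6 e_g^0 → 0 unpaired.
So I has more unpaired electrons.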